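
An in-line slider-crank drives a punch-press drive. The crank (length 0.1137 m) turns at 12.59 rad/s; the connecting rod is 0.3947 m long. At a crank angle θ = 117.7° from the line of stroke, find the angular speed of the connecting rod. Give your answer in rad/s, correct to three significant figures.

1.74

ω = 12.59 rad/s
The rod makes angle φ with the slider axis where L sinφ = r sinθ; differentiating, L cosφ·φ̇ = r ω cosθ.
L cosφ = √(L² − r² sin²θ) = 0.38165 m.
|ω_rod| = r ω |cosθ| / √(L² − r² sin²θ) = 0.1137·12.59·0.46484/0.38165 = 1.7435 rad/s.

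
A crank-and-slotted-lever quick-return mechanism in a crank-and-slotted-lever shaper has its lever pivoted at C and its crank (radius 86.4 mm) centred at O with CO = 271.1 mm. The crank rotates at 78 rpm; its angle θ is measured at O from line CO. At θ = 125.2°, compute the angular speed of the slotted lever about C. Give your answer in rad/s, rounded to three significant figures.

ω = 8.168 rad/s (from 78 rpm).
Crank pin A relative to C: A = (d + r cosθ, r sinθ); lever angle φ = atan2(r sinθ, d + r cosθ).
Differentiating tanφ: φ̇ = rω(d cosθ + r)/(d² + r² + 2dr cosθ).
d² + r² + 2dr cosθ = |CA|² = 0.0539566 m²;  d cosθ + r = -0.069871 m.
|ω_lever| = |0.0864·8.168·-0.069871| / 0.0539566 = 0.91388 rad/s.

0.914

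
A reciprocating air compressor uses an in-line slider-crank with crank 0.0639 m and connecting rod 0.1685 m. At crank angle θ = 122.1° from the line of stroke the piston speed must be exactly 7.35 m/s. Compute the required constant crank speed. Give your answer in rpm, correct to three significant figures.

1650

For an in-line slider-crank, |v_piston| = rω|sinθ|·[1 + r cosθ/√(L² − r² sin²θ)].
With r = 0.0639 m, L = 0.1685 m, θ = 122.1°: the bracketed kinematic factor |dx/dθ| = 0.042612 m.
ω = v/|dx/dθ| = 7.35/0.042612 = 172.49 rad/s.
N = 60ω/(2π) = 1647.1 rpm.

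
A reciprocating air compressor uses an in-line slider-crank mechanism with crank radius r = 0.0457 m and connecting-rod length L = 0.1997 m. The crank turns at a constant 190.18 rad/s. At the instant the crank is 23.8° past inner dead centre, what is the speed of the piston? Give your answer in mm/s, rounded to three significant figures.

ω = 190.2 rad/s
For an in-line slider-crank, x = r cosθ + √(L² − r² sin²θ), so v = −rω sinθ·[1 + r cosθ/√(L² − r² sin²θ)].
With r = 0.0457 m, L = 0.1997 m, θ = 23.8°: √(L² − r² sin²θ) = 0.19885 m.
v = −0.0457·190.2·0.40355·[1 + 0.0457·0.91496/0.19885] = -4.2448 m/s.
|v| = 4.2448 m/s = 4244.8 mm/s.

4240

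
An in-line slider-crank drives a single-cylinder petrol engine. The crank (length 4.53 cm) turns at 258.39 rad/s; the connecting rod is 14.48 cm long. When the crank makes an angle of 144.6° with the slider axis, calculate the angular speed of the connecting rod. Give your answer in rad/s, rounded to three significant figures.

67.0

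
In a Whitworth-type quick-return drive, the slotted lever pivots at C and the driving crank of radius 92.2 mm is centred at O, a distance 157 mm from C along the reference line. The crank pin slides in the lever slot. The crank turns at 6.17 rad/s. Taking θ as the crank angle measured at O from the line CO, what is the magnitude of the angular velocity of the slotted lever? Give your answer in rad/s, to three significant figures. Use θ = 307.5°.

ω = 6.17 rad/s
Crank pin A relative to C: A = (d + r cosθ, r sinθ); lever angle φ = atan2(r sinθ, d + r cosθ).
Differentiating tanφ: φ̇ = rω(d cosθ + r)/(d² + r² + 2dr cosθ).
d² + r² + 2dr cosθ = |CA|² = 0.050774 m²;  d cosθ + r = +0.18778 m.
|ω_lever| = |0.0922·6.17·+0.18778| / 0.050774 = 2.1038 rad/s.

2.10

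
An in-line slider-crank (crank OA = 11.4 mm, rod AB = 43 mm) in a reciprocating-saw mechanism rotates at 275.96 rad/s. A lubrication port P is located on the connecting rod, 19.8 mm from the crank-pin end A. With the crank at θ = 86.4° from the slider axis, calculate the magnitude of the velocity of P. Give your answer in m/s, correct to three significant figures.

3.17

ω = 276 rad/s.  Crank-pin speed |V_A| = rω = 3.1459 m/s, perpendicular to OA.
Rod angle: sinφ = −(r/L) sinθ ⇒ φ = -15.343°; ω_rod = −rω cosθ/√(L²−r²sin²θ) = -4.7636 rad/s.
V_P = V_A + ω_rod × AP, with AP = 0.0198 m along the rod.
Components: V_Px = −rω sinθ − a·ω_rod·sinφ = -3.1647 m/s;  V_Py = rω cosθ + a·ω_rod·cosφ = +0.10658 m/s.
|V_P| = √(V_Px² + V_Py²) = 3.1665 m/s.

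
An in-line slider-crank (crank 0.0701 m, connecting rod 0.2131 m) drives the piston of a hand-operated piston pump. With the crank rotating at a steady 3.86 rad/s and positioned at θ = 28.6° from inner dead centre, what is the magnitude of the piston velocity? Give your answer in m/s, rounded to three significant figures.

0.167

ω = 3.86 rad/s
For an in-line slider-crank, x = r cosθ + √(L² − r² sin²θ), so v = −rω sinθ·[1 + r cosθ/√(L² − r² sin²θ)].
With r = 0.0701 m, L = 0.2131 m, θ = 28.6°: √(L² − r² sin²θ) = 0.21044 m.
v = −0.0701·3.86·0.47869·[1 + 0.0701·0.87798/0.21044] = -0.16741 m/s.
|v| = 0.16741 m/s.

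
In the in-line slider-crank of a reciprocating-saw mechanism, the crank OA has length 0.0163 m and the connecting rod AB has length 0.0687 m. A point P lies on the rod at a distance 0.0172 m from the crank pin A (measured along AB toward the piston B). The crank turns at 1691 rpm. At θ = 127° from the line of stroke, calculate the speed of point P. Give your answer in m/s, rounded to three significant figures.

ω = 177.1 rad/s.  Crank-pin speed |V_A| = rω = 2.8864 m/s, perpendicular to OA.
Rod angle: sinφ = −(r/L) sinθ ⇒ φ = -10.923°; ω_rod = −rω cosθ/√(L²−r²sin²θ) = +25.752 rad/s.
V_P = V_A + ω_rod × AP, with AP = 0.0172 m along the rod.
Components: V_Px = −rω sinθ − a·ω_rod·sinφ = -2.2213 m/s;  V_Py = rω cosθ + a·ω_rod·cosφ = -1.3022 m/s.
|V_P| = √(V_Px² + V_Py²) = 2.5748 m/s.

2.57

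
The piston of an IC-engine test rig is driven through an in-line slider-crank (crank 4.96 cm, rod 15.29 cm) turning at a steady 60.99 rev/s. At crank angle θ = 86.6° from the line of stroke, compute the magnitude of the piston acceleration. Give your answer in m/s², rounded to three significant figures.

2050

ω = 2π·61 = 383.2 rad/s
x(θ) = r cosθ + √(L² − r² sin²θ); with ω constant, a = ω²·d²x/dθ².
d²x/dθ² = −r cosθ − r²(cos2θ)/√u − r⁴ sin²2θ/(4u^{3/2}),  u = L² − r² sin²θ = 0.0209269 m².
Substituting r = 0.0496 m, L = 0.1529 m, θ = 86.6°: d²x/dθ² = +0.013938 m.
a = ω²·d²x/dθ² = (383.2)²·(+0.013938) = +2046.8 m/s²;  |a| = 2046.8 m/s².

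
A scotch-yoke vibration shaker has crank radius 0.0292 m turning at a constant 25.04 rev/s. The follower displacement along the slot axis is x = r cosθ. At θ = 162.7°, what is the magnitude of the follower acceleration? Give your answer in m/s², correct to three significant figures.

690

ω = 157.3 rad/s (from 25.04 rev/s).
x = r cosθ ⇒ ẍ = −rω² cosθ (ω constant).
|a| = rω²|cosθ| = 0.0292·(157.3)²·|cos 162.7°| = 690.09 m/s².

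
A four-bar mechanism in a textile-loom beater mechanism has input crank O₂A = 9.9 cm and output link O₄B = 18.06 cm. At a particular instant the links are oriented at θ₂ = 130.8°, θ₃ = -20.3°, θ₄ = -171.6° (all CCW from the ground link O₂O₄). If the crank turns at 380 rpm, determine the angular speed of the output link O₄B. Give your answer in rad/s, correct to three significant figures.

ω₂ = 39.79 rad/s (from 380 rpm).
Differentiating the loop-closure r₂e^{iθ₂}+r₃e^{iθ₃}=r₁+r₄e^{iθ₄} gives r₂ω₂e^{iθ₂}+r₃ω₃e^{iθ₃}=r₄ω₄e^{iθ₄}.
Eliminating the other unknown: ω₄ = r₂ω₂ sin(θ₂−θ₃) / [r₄ sin(θ₄−θ₃)].
Numerator sine = +0.48328; denominator sine = -0.48022.
Result = 0.099·39.79·(+0.48328) / (0.1806·(-0.48022)) = -21.953 rad/s; magnitude 21.953 rad/s.

22.0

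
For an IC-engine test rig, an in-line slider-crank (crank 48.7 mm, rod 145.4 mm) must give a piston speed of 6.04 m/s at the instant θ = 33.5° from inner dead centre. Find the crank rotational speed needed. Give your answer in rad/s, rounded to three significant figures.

175

For an in-line slider-crank, |v_piston| = rω|sinθ|·[1 + r cosθ/√(L² − r² sin²θ)].
With r = 0.0487 m, L = 0.1454 m, θ = 33.5°: the bracketed kinematic factor |dx/dθ| = 0.034518 m.
ω = v/|dx/dθ| = 6.04/0.034518 = 174.98 rad/s.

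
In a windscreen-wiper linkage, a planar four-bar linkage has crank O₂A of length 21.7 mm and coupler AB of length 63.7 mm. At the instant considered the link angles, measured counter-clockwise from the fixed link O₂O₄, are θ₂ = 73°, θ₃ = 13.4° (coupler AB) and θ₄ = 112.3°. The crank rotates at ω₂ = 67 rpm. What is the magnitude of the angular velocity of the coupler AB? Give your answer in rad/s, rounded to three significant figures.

ω₂ = 7.016 rad/s (from 67 rpm).
Differentiating the loop-closure r₂e^{iθ₂}+r₃e^{iθ₃}=r₁+r₄e^{iθ₄} gives r₂ω₂e^{iθ₂}+r₃ω₃e^{iθ₃}=r₄ω₄e^{iθ₄}.
Eliminating the other unknown: ω₃ = r₂ω₂ sin(θ₄−θ₂) / [r₃ sin(θ₃−θ₄)].
Numerator sine = +0.63338; denominator sine = -0.98796.
Result = 0.0217·7.016·(+0.63338) / (0.0637·(-0.98796)) = -1.5323 rad/s; magnitude 1.5323 rad/s.

1.53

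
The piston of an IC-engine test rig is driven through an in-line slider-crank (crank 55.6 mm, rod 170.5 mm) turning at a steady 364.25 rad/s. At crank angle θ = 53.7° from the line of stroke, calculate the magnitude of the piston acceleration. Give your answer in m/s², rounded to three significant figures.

3690

ω = 364.2 rad/s
x(θ) = r cosθ + √(L² − r² sin²θ); with ω constant, a = ω²·d²x/dθ².
d²x/dθ² = −r cosθ − r²(cos2θ)/√u − r⁴ sin²2θ/(4u^{3/2}),  u = L² − r² sin²θ = 0.0270623 m².
Substituting r = 0.0556 m, L = 0.1705 m, θ = 53.7°: d²x/dθ² = -0.027785 m.
a = ω²·d²x/dθ² = (364.2)²·(-0.027785) = -3686.5 m/s²;  |a| = 3686.5 m/s².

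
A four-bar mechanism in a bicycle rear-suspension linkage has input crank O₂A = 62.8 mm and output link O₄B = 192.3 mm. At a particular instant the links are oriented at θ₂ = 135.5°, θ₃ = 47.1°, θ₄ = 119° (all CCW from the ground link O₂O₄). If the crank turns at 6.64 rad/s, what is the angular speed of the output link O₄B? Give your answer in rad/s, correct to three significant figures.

2.28

ω₂ = 6.64 rad/s
Differentiating the loop-closure r₂e^{iθ₂}+r₃e^{iθ₃}=r₁+r₄e^{iθ₄} gives r₂ω₂e^{iθ₂}+r₃ω₃e^{iθ₃}=r₄ω₄e^{iθ₄}.
Eliminating the other unknown: ω₄ = r₂ω₂ sin(θ₂−θ₃) / [r₄ sin(θ₄−θ₃)].
Numerator sine = +0.99961; denominator sine = +0.95052.
Result = 0.0628·6.64·(+0.99961) / (0.1923·(+0.95052)) = +2.2804 rad/s; magnitude 2.2804 rad/s.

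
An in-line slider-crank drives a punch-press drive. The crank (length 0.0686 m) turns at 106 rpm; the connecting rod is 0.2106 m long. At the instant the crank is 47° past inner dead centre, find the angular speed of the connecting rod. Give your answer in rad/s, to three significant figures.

2.54

ω = 11.1 rad/s (converted from 106 rpm).
The rod makes angle φ with the slider axis where L sinφ = r sinθ; differentiating, L cosφ·φ̇ = r ω cosθ.
L cosφ = √(L² − r² sin²θ) = 0.20454 m.
|ω_rod| = r ω |cosθ| / √(L² − r² sin²θ) = 0.0686·11.1·0.68200/0.20454 = 2.539 rad/s.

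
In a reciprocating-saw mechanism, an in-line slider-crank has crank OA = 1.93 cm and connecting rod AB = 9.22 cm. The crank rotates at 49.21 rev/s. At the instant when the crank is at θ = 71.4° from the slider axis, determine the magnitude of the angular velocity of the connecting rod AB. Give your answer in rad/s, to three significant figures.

ω = 309.2 rad/s (converted from 49.21 rev/s).
The rod makes angle φ with the slider axis where L sinφ = r sinθ; differentiating, L cosφ·φ̇ = r ω cosθ.
L cosφ = √(L² − r² sin²θ) = 0.090367 m.
|ω_rod| = r ω |cosθ| / √(L² − r² sin²θ) = 0.0193·309.2·0.31896/0.090367 = 21.063 rad/s.

21.1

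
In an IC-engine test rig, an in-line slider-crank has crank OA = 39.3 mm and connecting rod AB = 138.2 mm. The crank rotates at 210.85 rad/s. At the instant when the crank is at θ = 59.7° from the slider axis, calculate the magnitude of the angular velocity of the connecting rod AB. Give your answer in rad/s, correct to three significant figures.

31.2

ω = 210.8 rad/s
The rod makes angle φ with the slider axis where L sinφ = r sinθ; differentiating, L cosφ·φ̇ = r ω cosθ.
L cosφ = √(L² − r² sin²θ) = 0.13397 m.
|ω_rod| = r ω |cosθ| / √(L² − r² sin²θ) = 0.0393·210.8·0.50453/0.13397 = 31.206 rad/s.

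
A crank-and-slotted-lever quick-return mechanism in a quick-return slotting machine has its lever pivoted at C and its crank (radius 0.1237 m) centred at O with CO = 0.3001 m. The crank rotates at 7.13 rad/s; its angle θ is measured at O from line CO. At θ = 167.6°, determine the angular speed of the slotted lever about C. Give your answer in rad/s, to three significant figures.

4.55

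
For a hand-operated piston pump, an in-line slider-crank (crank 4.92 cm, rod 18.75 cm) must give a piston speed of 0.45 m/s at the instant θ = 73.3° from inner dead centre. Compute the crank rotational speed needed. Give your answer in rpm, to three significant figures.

For an in-line slider-crank, |v_piston| = rω|sinθ|·[1 + r cosθ/√(L² − r² sin²θ)].
With r = 0.0492 m, L = 0.1875 m, θ = 73.3°: the bracketed kinematic factor |dx/dθ| = 0.050796 m.
ω = v/|dx/dθ| = 0.45/0.050796 = 8.859 rad/s.
N = 60ω/(2π) = 84.597 rpm.

84.6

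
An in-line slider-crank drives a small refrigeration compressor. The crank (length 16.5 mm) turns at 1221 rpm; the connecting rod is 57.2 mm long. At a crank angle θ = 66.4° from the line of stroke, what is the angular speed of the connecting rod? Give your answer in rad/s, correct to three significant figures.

15.3

ω = 127.9 rad/s (converted from 1221 rpm).
The rod makes angle φ with the slider axis where L sinφ = r sinθ; differentiating, L cosφ·φ̇ = r ω cosθ.
L cosφ = √(L² − r² sin²θ) = 0.055165 m.
|ω_rod| = r ω |cosθ| / √(L² − r² sin²θ) = 0.0165·127.9·0.40035/0.055165 = 15.311 rad/s.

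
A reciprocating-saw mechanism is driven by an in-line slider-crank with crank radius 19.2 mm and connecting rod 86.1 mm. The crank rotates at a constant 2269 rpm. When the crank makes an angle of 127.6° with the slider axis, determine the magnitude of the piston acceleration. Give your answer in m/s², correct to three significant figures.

721

ω = 2π·2269/60 = 237.6 rad/s
x(θ) = r cosθ + √(L² − r² sin²θ); with ω constant, a = ω²·d²x/dθ².
d²x/dθ² = −r cosθ − r²(cos2θ)/√u − r⁴ sin²2θ/(4u^{3/2}),  u = L² − r² sin²θ = 0.00718181 m².
Substituting r = 0.0192 m, L = 0.0861 m, θ = 127.6°: d²x/dθ² = +0.012774 m.
a = ω²·d²x/dθ² = (237.6)²·(+0.012774) = +721.18 m/s²;  |a| = 721.18 m/s².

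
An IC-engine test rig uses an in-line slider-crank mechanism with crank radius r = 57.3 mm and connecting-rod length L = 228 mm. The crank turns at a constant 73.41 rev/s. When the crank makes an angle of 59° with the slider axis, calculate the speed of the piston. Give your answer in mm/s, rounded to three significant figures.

25700

ω = 2π·73.4 = 461.2 rad/s
For an in-line slider-crank, x = r cosθ + √(L² − r² sin²θ), so v = −rω sinθ·[1 + r cosθ/√(L² − r² sin²θ)].
With r = 0.0573 m, L = 0.228 m, θ = 59°: √(L² − r² sin²θ) = 0.22265 m.
v = −0.0573·461.2·0.85717·[1 + 0.0573·0.51504/0.22265] = -25.657 m/s.
|v| = 25.657 m/s = 25657 mm/s.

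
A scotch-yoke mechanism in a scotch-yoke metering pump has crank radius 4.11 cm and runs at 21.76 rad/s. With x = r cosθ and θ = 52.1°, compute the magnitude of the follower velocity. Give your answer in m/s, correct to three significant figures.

ω = 21.76 rad/s
x = r cosθ ⇒ ẋ = −rω sinθ.
|v| = rω|sinθ| = 0.0411·21.76·|sin 52.1°| = 0.70571 m/s.

0.706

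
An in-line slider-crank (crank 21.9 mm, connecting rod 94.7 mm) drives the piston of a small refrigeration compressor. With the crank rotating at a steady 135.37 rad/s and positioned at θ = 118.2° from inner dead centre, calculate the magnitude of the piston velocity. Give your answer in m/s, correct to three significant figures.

2.32

ω = 135.4 rad/s
For an in-line slider-crank, x = r cosθ + √(L² − r² sin²θ), so v = −rω sinθ·[1 + r cosθ/√(L² − r² sin²θ)].
With r = 0.0219 m, L = 0.0947 m, θ = 118.2°: √(L² − r² sin²θ) = 0.092712 m.
v = −0.0219·135.4·0.88130·[1 + 0.0219·-0.47255/0.092712] = -2.3211 m/s.
|v| = 2.3211 m/s.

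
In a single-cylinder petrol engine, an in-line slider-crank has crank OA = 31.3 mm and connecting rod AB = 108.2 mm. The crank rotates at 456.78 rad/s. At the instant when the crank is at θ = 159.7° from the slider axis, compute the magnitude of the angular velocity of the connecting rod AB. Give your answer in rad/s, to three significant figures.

125

ω = 456.8 rad/s
The rod makes angle φ with the slider axis where L sinφ = r sinθ; differentiating, L cosφ·φ̇ = r ω cosθ.
L cosφ = √(L² − r² sin²θ) = 0.10765 m.
|ω_rod| = r ω |cosθ| / √(L² − r² sin²θ) = 0.0313·456.8·0.93789/0.10765 = 124.56 rad/s.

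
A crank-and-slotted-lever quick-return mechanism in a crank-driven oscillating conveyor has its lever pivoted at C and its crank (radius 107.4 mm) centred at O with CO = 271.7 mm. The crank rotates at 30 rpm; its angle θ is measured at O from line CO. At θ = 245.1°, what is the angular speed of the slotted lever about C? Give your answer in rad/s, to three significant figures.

ω = 3.142 rad/s (from 30 rpm).
Crank pin A relative to C: A = (d + r cosθ, r sinθ); lever angle φ = atan2(r sinθ, d + r cosθ).
Differentiating tanφ: φ̇ = rω(d cosθ + r)/(d² + r² + 2dr cosθ).
d² + r² + 2dr cosθ = |CA|² = 0.0607835 m²;  d cosθ + r = -0.0069954 m.
|ω_lever| = |0.1074·3.142·-0.0069954| / 0.0607835 = 0.038831 rad/s.

0.0388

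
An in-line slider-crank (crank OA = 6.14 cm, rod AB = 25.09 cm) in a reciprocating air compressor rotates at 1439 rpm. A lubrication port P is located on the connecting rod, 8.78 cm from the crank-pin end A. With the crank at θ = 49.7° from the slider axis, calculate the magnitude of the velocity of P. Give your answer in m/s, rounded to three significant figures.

8.41

ω = 150.7 rad/s.  Crank-pin speed |V_A| = rω = 9.2525 m/s, perpendicular to OA.
Rod angle: sinφ = −(r/L) sinθ ⇒ φ = -10.757°; ω_rod = −rω cosθ/√(L²−r²sin²θ) = -24.278 rad/s.
V_P = V_A + ω_rod × AP, with AP = 0.0878 m along the rod.
Components: V_Px = −rω sinθ − a·ω_rod·sinφ = -7.4544 m/s;  V_Py = rω cosθ + a·ω_rod·cosφ = +3.8902 m/s.
|V_P| = √(V_Px² + V_Py²) = 8.4085 m/s.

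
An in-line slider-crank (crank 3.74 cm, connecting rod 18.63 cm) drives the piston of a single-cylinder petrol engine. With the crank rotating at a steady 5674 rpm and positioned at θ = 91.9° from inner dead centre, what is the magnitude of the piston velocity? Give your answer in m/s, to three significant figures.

ω = 2π·5674/60 = 594.2 rad/s
For an in-line slider-crank, x = r cosθ + √(L² − r² sin²θ), so v = −rω sinθ·[1 + r cosθ/√(L² − r² sin²θ)].
With r = 0.0374 m, L = 0.1863 m, θ = 91.9°: √(L² − r² sin²θ) = 0.18251 m.
v = −0.0374·594.2·0.99945·[1 + 0.0374·-0.03316/0.18251] = -22.059 m/s.
|v| = 22.059 m/s.

22.1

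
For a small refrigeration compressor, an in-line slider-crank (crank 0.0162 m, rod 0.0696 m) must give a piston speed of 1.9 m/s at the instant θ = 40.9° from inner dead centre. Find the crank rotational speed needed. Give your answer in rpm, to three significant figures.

For an in-line slider-crank, |v_piston| = rω|sinθ|·[1 + r cosθ/√(L² − r² sin²θ)].
With r = 0.0162 m, L = 0.0696 m, θ = 40.9°: the bracketed kinematic factor |dx/dθ| = 0.012495 m.
ω = v/|dx/dθ| = 1.9/0.012495 = 152.06 rad/s.
N = 60ω/(2π) = 1452.1 rpm.

1450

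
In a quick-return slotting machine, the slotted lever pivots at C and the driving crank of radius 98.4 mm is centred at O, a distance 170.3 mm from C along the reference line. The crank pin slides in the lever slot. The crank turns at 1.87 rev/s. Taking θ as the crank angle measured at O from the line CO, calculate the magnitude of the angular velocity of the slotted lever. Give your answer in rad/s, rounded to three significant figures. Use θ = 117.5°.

0.985

ω = 11.75 rad/s (from 1.87 rev/s).
Crank pin A relative to C: A = (d + r cosθ, r sinθ); lever angle φ = atan2(r sinθ, d + r cosθ).
Differentiating tanφ: φ̇ = rω(d cosθ + r)/(d² + r² + 2dr cosθ).
d² + r² + 2dr cosθ = |CA|² = 0.0232091 m²;  d cosθ + r = +0.019764 m.
|ω_lever| = |0.0984·11.75·+0.019764| / 0.0232091 = 0.98455 rad/s.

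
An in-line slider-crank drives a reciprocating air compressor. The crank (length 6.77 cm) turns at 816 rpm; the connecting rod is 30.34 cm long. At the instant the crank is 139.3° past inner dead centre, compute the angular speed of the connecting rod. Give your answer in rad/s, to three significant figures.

ω = 85.45 rad/s (converted from 816 rpm).
The rod makes angle φ with the slider axis where L sinφ = r sinθ; differentiating, L cosφ·φ̇ = r ω cosθ.
L cosφ = √(L² − r² sin²θ) = 0.30017 m.
|ω_rod| = r ω |cosθ| / √(L² − r² sin²θ) = 0.0677·85.45·0.75813/0.30017 = 14.611 rad/s.

14.6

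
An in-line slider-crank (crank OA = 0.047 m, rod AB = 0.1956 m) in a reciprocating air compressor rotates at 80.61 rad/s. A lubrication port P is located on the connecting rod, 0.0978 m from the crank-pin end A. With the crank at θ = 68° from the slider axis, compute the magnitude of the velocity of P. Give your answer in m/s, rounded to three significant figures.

3.74

ω = 80.61 rad/s.  Crank-pin speed |V_A| = rω = 3.7887 m/s, perpendicular to OA.
Rod angle: sinφ = −(r/L) sinθ ⇒ φ = -12.873°; ω_rod = −rω cosθ/√(L²−r²sin²θ) = -7.443 rad/s.
V_P = V_A + ω_rod × AP, with AP = 0.0978 m along the rod.
Components: V_Px = −rω sinθ − a·ω_rod·sinφ = -3.675 m/s;  V_Py = rω cosθ + a·ω_rod·cosφ = +0.70963 m/s.
|V_P| = √(V_Px² + V_Py²) = 3.7429 m/s.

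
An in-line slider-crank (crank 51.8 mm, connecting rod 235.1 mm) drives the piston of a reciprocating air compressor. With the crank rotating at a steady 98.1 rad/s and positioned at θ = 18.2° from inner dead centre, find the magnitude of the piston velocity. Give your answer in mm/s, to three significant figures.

1920

ω = 98.1 rad/s
For an in-line slider-crank, x = r cosθ + √(L² − r² sin²θ), so v = −rω sinθ·[1 + r cosθ/√(L² − r² sin²θ)].
With r = 0.0518 m, L = 0.2351 m, θ = 18.2°: √(L² − r² sin²θ) = 0.23454 m.
v = −0.0518·98.1·0.31233·[1 + 0.0518·0.94997/0.23454] = -1.9202 m/s.
|v| = 1.9202 m/s = 1920.2 mm/s.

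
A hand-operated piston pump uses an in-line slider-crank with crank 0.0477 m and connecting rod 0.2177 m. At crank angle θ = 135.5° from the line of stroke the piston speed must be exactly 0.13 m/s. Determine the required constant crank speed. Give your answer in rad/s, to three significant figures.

For an in-line slider-crank, |v_piston| = rω|sinθ|·[1 + r cosθ/√(L² − r² sin²θ)].
With r = 0.0477 m, L = 0.2177 m, θ = 135.5°: the bracketed kinematic factor |dx/dθ| = 0.028146 m.
ω = v/|dx/dθ| = 0.13/0.028146 = 4.6188 rad/s.

4.62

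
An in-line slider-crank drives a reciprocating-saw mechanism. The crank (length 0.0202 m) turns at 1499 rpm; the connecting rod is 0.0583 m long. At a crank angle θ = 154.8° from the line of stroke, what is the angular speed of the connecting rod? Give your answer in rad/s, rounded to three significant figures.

ω = 157 rad/s (converted from 1499 rpm).
The rod makes angle φ with the slider axis where L sinφ = r sinθ; differentiating, L cosφ·φ̇ = r ω cosθ.
L cosφ = √(L² − r² sin²θ) = 0.057662 m.
|ω_rod| = r ω |cosθ| / √(L² − r² sin²θ) = 0.0202·157·0.90483/0.057662 = 49.757 rad/s.

49.8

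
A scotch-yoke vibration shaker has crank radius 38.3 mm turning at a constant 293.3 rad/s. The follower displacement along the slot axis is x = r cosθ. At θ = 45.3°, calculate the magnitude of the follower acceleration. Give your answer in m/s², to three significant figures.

ω = 293.3 rad/s
x = r cosθ ⇒ ẍ = −rω² cosθ (ω constant).
|a| = rω²|cosθ| = 0.0383·(293.3)²·|cos 45.3°| = 2317.5 m/s².

2320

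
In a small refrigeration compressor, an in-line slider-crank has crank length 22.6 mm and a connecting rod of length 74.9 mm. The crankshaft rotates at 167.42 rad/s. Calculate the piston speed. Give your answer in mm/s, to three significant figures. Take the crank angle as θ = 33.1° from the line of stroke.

2600

ω = 167.4 rad/s
For an in-line slider-crank, x = r cosθ + √(L² − r² sin²θ), so v = −rω sinθ·[1 + r cosθ/√(L² − r² sin²θ)].
With r = 0.0226 m, L = 0.0749 m, θ = 33.1°: √(L² − r² sin²θ) = 0.073876 m.
v = −0.0226·167.4·0.54610·[1 + 0.0226·0.83772/0.073876] = -2.5958 m/s.
|v| = 2.5958 m/s = 2595.8 mm/s.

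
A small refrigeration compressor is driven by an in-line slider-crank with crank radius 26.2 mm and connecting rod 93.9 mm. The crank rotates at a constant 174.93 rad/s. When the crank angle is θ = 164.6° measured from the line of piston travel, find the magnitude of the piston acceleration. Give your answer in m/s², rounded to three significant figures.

579

ω = 174.9 rad/s
x(θ) = r cosθ + √(L² − r² sin²θ); with ω constant, a = ω²·d²x/dθ².
d²x/dθ² = −r cosθ − r²(cos2θ)/√u − r⁴ sin²2θ/(4u^{3/2}),  u = L² − r² sin²θ = 0.0087688 m².
Substituting r = 0.0262 m, L = 0.0939 m, θ = 164.6°: d²x/dθ² = +0.018925 m.
a = ω²·d²x/dθ² = (174.9)²·(+0.018925) = +579.12 m/s²;  |a| = 579.12 m/s².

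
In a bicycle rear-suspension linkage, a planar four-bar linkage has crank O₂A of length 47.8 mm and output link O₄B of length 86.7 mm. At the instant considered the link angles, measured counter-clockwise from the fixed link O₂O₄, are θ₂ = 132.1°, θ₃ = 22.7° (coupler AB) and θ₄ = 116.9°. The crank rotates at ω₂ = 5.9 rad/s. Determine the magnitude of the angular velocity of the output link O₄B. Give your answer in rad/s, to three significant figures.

3.08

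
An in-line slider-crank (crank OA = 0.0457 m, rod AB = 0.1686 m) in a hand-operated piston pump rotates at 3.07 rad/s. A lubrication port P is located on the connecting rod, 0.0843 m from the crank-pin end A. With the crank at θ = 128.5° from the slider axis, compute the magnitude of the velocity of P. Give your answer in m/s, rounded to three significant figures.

ω = 3.07 rad/s.  Crank-pin speed |V_A| = rω = 0.1403 m/s, perpendicular to OA.
Rod angle: sinφ = −(r/L) sinθ ⇒ φ = -12.247°; ω_rod = −rω cosθ/√(L²−r²sin²θ) = +0.53008 rad/s.
V_P = V_A + ω_rod × AP, with AP = 0.0843 m along the rod.
Components: V_Px = −rω sinθ − a·ω_rod·sinφ = -0.10032 m/s;  V_Py = rω cosθ + a·ω_rod·cosφ = -0.043669 m/s.
|V_P| = √(V_Px² + V_Py²) = 0.10941 m/s.

0.109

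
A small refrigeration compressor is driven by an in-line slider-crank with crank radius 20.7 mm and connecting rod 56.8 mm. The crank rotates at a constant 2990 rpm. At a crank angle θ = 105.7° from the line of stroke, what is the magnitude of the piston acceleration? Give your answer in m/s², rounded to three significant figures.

1220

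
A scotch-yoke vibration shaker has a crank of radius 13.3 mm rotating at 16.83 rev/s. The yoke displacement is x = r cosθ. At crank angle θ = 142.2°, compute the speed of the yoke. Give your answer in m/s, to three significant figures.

ω = 105.7 rad/s (from 16.83 rev/s).
x = r cosθ ⇒ ẋ = −rω sinθ.
|v| = rω|sinθ| = 0.0133·105.7·|sin 142.2°| = 0.86201 m/s.

0.862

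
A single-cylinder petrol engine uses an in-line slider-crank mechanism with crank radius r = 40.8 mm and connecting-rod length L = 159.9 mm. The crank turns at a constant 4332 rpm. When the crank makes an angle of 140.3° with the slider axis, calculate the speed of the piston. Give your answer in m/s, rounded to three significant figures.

9.47

ω = 2π·4332/60 = 453.6 rad/s
For an in-line slider-crank, x = r cosθ + √(L² − r² sin²θ), so v = −rω sinθ·[1 + r cosθ/√(L² − r² sin²θ)].
With r = 0.0408 m, L = 0.1599 m, θ = 140.3°: √(L² − r² sin²θ) = 0.15776 m.
v = −0.0408·453.6·0.63877·[1 + 0.0408·-0.76940/0.15776] = -9.4703 m/s.
|v| = 9.4703 m/s.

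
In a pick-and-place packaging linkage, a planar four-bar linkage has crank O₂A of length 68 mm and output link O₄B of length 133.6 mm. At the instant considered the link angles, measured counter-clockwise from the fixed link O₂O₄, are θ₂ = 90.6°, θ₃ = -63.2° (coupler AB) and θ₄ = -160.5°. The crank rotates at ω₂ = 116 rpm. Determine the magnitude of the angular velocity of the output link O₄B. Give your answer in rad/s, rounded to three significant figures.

2.75

ω₂ = 12.15 rad/s (from 116 rpm).
Differentiating the loop-closure r₂e^{iθ₂}+r₃e^{iθ₃}=r₁+r₄e^{iθ₄} gives r₂ω₂e^{iθ₂}+r₃ω₃e^{iθ₃}=r₄ω₄e^{iθ₄}.
Eliminating the other unknown: ω₄ = r₂ω₂ sin(θ₂−θ₃) / [r₄ sin(θ₄−θ₃)].
Numerator sine = +0.44151; denominator sine = -0.99189.
Result = 0.068·12.15·(+0.44151) / (0.1336·(-0.99189)) = -2.7521 rad/s; magnitude 2.7521 rad/s.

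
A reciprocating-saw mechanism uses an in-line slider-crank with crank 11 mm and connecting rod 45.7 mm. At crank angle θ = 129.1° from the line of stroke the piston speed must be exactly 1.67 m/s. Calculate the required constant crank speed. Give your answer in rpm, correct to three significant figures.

For an in-line slider-crank, |v_piston| = rω|sinθ|·[1 + r cosθ/√(L² − r² sin²θ)].
With r = 0.011 m, L = 0.0457 m, θ = 129.1°: the bracketed kinematic factor |dx/dθ| = 0.0072174 m.
ω = v/|dx/dθ| = 1.67/0.0072174 = 231.38 rad/s.
N = 60ω/(2π) = 2209.6 rpm.

2210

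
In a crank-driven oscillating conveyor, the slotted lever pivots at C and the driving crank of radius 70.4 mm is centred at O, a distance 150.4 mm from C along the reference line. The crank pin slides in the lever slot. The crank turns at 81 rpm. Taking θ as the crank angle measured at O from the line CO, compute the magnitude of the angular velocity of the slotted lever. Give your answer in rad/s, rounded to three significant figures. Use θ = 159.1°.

5.37

ω = 8.482 rad/s (from 81 rpm).
Crank pin A relative to C: A = (d + r cosθ, r sinθ); lever angle φ = atan2(r sinθ, d + r cosθ).
Differentiating tanφ: φ̇ = rω(d cosθ + r)/(d² + r² + 2dr cosθ).
d² + r² + 2dr cosθ = |CA|² = 0.00779331 m²;  d cosθ + r = -0.070104 m.
|ω_lever| = |0.0704·8.482·-0.070104| / 0.00779331 = 5.3717 rad/s.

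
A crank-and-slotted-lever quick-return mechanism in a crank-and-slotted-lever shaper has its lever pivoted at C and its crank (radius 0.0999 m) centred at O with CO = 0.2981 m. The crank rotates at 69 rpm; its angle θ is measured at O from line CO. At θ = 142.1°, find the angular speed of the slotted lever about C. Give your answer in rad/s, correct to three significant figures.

ω = 7.226 rad/s (from 69 rpm).
Crank pin A relative to C: A = (d + r cosθ, r sinθ); lever angle φ = atan2(r sinθ, d + r cosθ).
Differentiating tanφ: φ̇ = rω(d cosθ + r)/(d² + r² + 2dr cosθ).
d² + r² + 2dr cosθ = |CA|² = 0.0518455 m²;  d cosθ + r = -0.13533 m.
|ω_lever| = |0.0999·7.226·-0.13533| / 0.0518455 = 1.8841 rad/s.

1.88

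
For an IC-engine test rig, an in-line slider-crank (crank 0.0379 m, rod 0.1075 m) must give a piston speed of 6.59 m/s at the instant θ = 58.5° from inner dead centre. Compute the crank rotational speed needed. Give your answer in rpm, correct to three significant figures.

For an in-line slider-crank, |v_piston| = rω|sinθ|·[1 + r cosθ/√(L² − r² sin²θ)].
With r = 0.0379 m, L = 0.1075 m, θ = 58.5°: the bracketed kinematic factor |dx/dθ| = 0.038557 m.
ω = v/|dx/dθ| = 6.59/0.038557 = 170.92 rad/s.
N = 60ω/(2π) = 1632.1 rpm.

1630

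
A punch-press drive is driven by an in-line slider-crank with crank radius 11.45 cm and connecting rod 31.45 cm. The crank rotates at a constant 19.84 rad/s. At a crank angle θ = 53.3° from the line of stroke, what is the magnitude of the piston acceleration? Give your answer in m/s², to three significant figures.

ω = 19.84 rad/s
x(θ) = r cosθ + √(L² − r² sin²θ); with ω constant, a = ω²·d²x/dθ².
d²x/dθ² = −r cosθ − r²(cos2θ)/√u − r⁴ sin²2θ/(4u^{3/2}),  u = L² − r² sin²θ = 0.0904824 m².
Substituting r = 0.1145 m, L = 0.3145 m, θ = 53.3°: d²x/dθ² = -0.057426 m.
a = ω²·d²x/dθ² = (19.84)²·(-0.057426) = -22.605 m/s²;  |a| = 22.605 m/s².

22.6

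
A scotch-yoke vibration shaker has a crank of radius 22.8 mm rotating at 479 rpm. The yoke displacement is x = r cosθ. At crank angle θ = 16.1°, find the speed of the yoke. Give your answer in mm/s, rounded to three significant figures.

317

ω = 50.16 rad/s (from 479 rpm).
x = r cosθ ⇒ ẋ = −rω sinθ.
|v| = rω|sinθ| = 0.0228·50.16·|sin 16.1°| = 0.31716 m/s = 317.16 mm/s.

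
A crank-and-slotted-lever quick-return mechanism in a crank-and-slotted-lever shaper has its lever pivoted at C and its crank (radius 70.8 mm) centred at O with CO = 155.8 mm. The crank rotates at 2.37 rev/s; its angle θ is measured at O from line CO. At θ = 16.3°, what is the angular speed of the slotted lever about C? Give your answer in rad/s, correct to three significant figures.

ω = 14.89 rad/s (from 2.37 rev/s).
Crank pin A relative to C: A = (d + r cosθ, r sinθ); lever angle φ = atan2(r sinθ, d + r cosθ).
Differentiating tanφ: φ̇ = rω(d cosθ + r)/(d² + r² + 2dr cosθ).
d² + r² + 2dr cosθ = |CA|² = 0.0504608 m²;  d cosθ + r = +0.22034 m.
|ω_lever| = |0.0708·14.89·+0.22034| / 0.0504608 = 4.6036 rad/s.

4.60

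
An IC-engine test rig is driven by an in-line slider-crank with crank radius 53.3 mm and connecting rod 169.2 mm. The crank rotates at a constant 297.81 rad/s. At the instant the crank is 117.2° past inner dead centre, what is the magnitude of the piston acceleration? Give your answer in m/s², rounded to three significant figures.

3040

ω = 297.8 rad/s
x(θ) = r cosθ + √(L² − r² sin²θ); with ω constant, a = ω²·d²x/dθ².
d²x/dθ² = −r cosθ − r²(cos2θ)/√u − r⁴ sin²2θ/(4u^{3/2}),  u = L² − r² sin²θ = 0.0263813 m².
Substituting r = 0.0533 m, L = 0.1692 m, θ = 117.2°: d²x/dθ² = +0.034234 m.
a = ω²·d²x/dθ² = (297.8)²·(+0.034234) = +3036.2 m/s²;  |a| = 3036.2 m/s².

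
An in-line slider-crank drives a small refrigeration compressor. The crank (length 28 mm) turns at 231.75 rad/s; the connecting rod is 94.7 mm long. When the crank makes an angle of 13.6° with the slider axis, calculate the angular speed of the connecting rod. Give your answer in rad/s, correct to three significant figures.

66.8

ω = 231.8 rad/s
The rod makes angle φ with the slider axis where L sinφ = r sinθ; differentiating, L cosφ·φ̇ = r ω cosθ.
L cosφ = √(L² − r² sin²θ) = 0.094471 m.
|ω_rod| = r ω |cosθ| / √(L² − r² sin²θ) = 0.028·231.8·0.97196/0.094471 = 66.762 rad/s.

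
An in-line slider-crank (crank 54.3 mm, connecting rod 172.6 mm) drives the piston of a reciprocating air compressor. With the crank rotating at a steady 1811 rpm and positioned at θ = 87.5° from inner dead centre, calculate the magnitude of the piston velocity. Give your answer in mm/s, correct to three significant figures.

10400

ω = 2π·1811/60 = 189.6 rad/s
For an in-line slider-crank, x = r cosθ + √(L² − r² sin²θ), so v = −rω sinθ·[1 + r cosθ/√(L² − r² sin²θ)].
With r = 0.0543 m, L = 0.1726 m, θ = 87.5°: √(L² − r² sin²θ) = 0.16385 m.
v = −0.0543·189.6·0.99905·[1 + 0.0543·0.04362/0.16385] = -10.437 m/s.
|v| = 10.437 m/s = 10437 mm/s.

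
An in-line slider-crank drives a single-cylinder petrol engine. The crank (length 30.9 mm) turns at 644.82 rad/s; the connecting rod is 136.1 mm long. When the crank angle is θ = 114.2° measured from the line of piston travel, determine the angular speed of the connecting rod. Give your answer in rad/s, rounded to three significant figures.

61.3

ω = 644.8 rad/s
The rod makes angle φ with the slider axis where L sinφ = r sinθ; differentiating, L cosφ·φ̇ = r ω cosθ.
L cosφ = √(L² − r² sin²θ) = 0.13315 m.
|ω_rod| = r ω |cosθ| / √(L² − r² sin²θ) = 0.0309·644.8·0.40992/0.13315 = 61.342 rad/s.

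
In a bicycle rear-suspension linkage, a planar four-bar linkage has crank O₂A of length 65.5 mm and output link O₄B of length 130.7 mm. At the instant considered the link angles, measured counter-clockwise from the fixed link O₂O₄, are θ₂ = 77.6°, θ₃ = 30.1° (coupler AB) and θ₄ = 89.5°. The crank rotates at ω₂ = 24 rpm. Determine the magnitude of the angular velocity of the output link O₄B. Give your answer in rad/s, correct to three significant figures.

ω₂ = 2.513 rad/s (from 24 rpm).
Differentiating the loop-closure r₂e^{iθ₂}+r₃e^{iθ₃}=r₁+r₄e^{iθ₄} gives r₂ω₂e^{iθ₂}+r₃ω₃e^{iθ₃}=r₄ω₄e^{iθ₄}.
Eliminating the other unknown: ω₄ = r₂ω₂ sin(θ₂−θ₃) / [r₄ sin(θ₄−θ₃)].
Numerator sine = +0.73728; denominator sine = +0.86074.
Result = 0.0655·2.513·(+0.73728) / (0.1307·(+0.86074)) = +1.0789 rad/s; magnitude 1.0789 rad/s.

1.08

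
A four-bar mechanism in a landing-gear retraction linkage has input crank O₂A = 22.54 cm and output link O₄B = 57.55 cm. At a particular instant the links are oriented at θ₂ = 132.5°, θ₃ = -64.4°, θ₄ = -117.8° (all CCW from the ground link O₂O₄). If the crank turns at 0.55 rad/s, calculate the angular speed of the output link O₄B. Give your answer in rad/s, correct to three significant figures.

0.0780

ω₂ = 0.55 rad/s
Differentiating the loop-closure r₂e^{iθ₂}+r₃e^{iθ₃}=r₁+r₄e^{iθ₄} gives r₂ω₂e^{iθ₂}+r₃ω₃e^{iθ₃}=r₄ω₄e^{iθ₄}.
Eliminating the other unknown: ω₄ = r₂ω₂ sin(θ₂−θ₃) / [r₄ sin(θ₄−θ₃)].
Numerator sine = -0.29070; denominator sine = -0.80282.
Result = 0.2254·0.55·(-0.29070) / (0.5755·(-0.80282)) = +0.078001 rad/s; magnitude 0.078001 rad/s.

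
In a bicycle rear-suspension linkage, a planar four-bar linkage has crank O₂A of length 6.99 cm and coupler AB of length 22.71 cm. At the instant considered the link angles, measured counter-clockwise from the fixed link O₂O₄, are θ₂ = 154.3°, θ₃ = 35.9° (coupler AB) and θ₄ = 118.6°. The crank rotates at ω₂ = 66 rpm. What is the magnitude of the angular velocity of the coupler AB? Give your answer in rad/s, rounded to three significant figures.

1.25

ω₂ = 6.912 rad/s (from 66 rpm).
Differentiating the loop-closure r₂e^{iθ₂}+r₃e^{iθ₃}=r₁+r₄e^{iθ₄} gives r₂ω₂e^{iθ₂}+r₃ω₃e^{iθ₃}=r₄ω₄e^{iθ₄}.
Eliminating the other unknown: ω₃ = r₂ω₂ sin(θ₄−θ₂) / [r₃ sin(θ₃−θ₄)].
Numerator sine = -0.58354; denominator sine = -0.99189.
Result = 0.0699·6.912·(-0.58354) / (0.2271·(-0.99189)) = +1.2515 rad/s; magnitude 1.2515 rad/s.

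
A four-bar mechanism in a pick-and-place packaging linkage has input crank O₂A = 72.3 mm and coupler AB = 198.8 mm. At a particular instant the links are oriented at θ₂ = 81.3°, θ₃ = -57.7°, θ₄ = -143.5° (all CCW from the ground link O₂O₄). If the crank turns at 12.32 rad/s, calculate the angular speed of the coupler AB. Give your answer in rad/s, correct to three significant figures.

3.17

ω₂ = 12.32 rad/s
Differentiating the loop-closure r₂e^{iθ₂}+r₃e^{iθ₃}=r₁+r₄e^{iθ₄} gives r₂ω₂e^{iθ₂}+r₃ω₃e^{iθ₃}=r₄ω₄e^{iθ₄}.
Eliminating the other unknown: ω₃ = r₂ω₂ sin(θ₄−θ₂) / [r₃ sin(θ₃−θ₄)].
Numerator sine = +0.70463; denominator sine = +0.99731.
Result = 0.0723·12.32·(+0.70463) / (0.1988·(+0.99731)) = +3.1657 rad/s; magnitude 3.1657 rad/s.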